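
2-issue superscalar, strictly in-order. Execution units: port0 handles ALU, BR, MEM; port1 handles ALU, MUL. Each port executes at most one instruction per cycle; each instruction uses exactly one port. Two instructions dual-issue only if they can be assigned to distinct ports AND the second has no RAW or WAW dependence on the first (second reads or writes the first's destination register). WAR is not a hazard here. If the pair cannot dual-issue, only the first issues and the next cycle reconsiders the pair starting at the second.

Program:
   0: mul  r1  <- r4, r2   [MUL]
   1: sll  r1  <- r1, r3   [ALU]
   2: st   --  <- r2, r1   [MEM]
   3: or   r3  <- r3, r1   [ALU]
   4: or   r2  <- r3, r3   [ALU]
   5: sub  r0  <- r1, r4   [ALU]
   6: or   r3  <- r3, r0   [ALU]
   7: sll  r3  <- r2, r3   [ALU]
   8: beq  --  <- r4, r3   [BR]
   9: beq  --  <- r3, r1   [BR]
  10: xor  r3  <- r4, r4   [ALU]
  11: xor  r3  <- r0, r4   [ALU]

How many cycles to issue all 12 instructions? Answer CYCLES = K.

CYCLES = 9

#0 head=0: mul.MUL i0 RAW+WAW r1
#1 head=1: sll.ALU i1 RAW r1
#2 head=2: st.MEM or.ALU i2&i3 dual
#3 head=4: or.ALU sub.ALU i4&i5 dual
#4 head=6: or.ALU i6 RAW+WAW r3
#5 head=7: sll.ALU i7 RAW r3
#6 head=8: beq.BR i8 no-port BR/BR
#7 head=9: beq.BR xor.ALU i9&i10 dual
#8 head=11: xor.ALU i11 tail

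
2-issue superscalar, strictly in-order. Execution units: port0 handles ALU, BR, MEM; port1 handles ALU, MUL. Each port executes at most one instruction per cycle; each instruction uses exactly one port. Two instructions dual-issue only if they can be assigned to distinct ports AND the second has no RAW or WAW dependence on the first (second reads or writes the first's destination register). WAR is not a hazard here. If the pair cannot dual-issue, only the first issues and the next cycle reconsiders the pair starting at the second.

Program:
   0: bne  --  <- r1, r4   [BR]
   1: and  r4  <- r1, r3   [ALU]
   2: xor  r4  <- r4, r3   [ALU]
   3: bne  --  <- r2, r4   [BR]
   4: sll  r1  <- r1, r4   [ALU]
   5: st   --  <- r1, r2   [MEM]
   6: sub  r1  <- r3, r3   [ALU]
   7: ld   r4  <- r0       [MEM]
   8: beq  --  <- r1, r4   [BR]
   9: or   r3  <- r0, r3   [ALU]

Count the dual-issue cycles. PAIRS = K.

  cy0 -> i0/i1 (bne/and) 2-wide
  cy1 -> i2 (xor) RAW r4
  cy2 -> i3/i4 (bne/sll) 2-wide
  cy3 -> i5/i6 (st/sub) 2-wide
  cy4 -> i7 (ld) no-port MEM/BR
  cy5 -> i8/i9 (beq/or) 2-wide

PAIRS = 4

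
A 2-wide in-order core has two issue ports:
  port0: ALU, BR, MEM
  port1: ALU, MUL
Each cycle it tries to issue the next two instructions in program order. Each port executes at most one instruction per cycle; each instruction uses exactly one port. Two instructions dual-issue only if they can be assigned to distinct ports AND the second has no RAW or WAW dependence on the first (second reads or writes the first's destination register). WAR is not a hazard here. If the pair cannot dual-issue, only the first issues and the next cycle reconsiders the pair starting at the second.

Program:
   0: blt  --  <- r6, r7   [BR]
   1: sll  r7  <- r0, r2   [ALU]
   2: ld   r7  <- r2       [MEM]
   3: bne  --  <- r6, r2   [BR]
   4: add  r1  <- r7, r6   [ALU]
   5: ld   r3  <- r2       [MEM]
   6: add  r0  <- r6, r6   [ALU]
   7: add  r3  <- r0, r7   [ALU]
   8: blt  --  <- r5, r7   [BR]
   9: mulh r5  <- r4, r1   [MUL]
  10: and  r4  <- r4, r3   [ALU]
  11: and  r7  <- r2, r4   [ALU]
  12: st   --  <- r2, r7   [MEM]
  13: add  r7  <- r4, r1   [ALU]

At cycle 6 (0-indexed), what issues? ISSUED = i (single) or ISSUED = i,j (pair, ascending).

c0: i0,i1 blt/sll  dual
c1: i2 ld  no-port MEM/BR
c2: i3,i4 bne/add  dual
c3: i5,i6 ld/add  dual
c4: i7,i8 add/blt  dual
c5: i9,i10 mulh/and  dual
c6: i11 and  RAW r7
c7: i12,i13 st/add  dual

ISSUED = 11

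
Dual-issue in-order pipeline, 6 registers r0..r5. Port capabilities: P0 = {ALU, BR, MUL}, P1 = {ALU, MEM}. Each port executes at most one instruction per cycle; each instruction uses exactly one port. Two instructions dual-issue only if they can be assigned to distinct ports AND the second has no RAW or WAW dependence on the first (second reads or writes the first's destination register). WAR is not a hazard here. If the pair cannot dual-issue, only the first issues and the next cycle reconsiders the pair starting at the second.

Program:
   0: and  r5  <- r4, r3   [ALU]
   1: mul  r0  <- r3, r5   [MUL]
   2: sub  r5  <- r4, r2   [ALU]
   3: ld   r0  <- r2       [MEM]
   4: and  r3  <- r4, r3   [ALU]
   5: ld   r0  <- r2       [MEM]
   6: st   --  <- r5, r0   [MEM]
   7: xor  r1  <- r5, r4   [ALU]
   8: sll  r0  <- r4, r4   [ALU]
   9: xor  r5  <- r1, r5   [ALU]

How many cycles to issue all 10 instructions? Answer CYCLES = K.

t=0 i0:and ; RAW r5
t=1 i1/i2:mul/sub ; pair
t=2 i3/i4:ld/and ; pair
t=3 i5:ld ; no-port MEM/MEM
t=4 i6/i7:st/xor ; pair
t=5 i8/i9:sll/xor ; pair

CYCLES = 6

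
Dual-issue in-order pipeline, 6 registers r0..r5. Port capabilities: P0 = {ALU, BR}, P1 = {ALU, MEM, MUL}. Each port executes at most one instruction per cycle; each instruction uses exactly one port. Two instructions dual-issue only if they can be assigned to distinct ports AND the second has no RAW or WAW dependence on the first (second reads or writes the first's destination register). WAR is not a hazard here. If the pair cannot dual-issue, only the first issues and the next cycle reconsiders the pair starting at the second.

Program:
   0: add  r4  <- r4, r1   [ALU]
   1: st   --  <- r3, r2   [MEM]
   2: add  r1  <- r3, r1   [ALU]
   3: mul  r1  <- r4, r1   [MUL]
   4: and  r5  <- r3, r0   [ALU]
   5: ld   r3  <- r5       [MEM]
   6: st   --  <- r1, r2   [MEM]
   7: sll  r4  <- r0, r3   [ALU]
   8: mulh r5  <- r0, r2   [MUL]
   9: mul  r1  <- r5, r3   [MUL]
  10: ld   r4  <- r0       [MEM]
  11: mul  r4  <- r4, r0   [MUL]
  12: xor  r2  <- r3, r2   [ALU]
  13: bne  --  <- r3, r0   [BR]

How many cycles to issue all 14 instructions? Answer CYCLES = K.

0. add+st @i0+i1  | pair
1. add @i2  | RAW+WAW r1
2. mul+and @i3+i4  | pair
3. ld @i5  | no-port MEM/MEM
4. st+sll @i6+i7  | pair
5. mulh @i8  | no-port MUL/MUL
6. mul @i9  | no-port MUL/MEM
7. ld @i10  | no-port MEM/MUL
8. mul+xor @i11+i12  | pair
9. bne @i13  | tail

CYCLES = 10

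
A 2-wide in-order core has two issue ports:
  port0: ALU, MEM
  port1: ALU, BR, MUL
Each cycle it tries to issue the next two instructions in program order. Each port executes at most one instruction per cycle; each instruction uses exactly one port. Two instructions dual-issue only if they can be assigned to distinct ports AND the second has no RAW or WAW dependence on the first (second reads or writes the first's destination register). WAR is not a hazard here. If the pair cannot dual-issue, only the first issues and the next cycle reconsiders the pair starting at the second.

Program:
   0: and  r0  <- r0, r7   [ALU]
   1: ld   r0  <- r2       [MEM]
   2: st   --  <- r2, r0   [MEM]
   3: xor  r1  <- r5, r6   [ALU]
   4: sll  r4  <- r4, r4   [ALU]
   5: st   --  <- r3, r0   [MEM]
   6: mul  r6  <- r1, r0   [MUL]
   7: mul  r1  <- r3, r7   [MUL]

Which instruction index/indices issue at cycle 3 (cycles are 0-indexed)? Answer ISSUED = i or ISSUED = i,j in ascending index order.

c0: i0 and.ALU  WAW r0
c1: i1 ld.MEM  no-port MEM/MEM
c2: i2&i3 st.MEM;xor.ALU  pair
c3: i4&i5 sll.ALU;st.MEM  pair
c4: i6 mul.MUL  no-port MUL/MUL
c5: i7 mul.MUL  tail

ISSUED = 4,5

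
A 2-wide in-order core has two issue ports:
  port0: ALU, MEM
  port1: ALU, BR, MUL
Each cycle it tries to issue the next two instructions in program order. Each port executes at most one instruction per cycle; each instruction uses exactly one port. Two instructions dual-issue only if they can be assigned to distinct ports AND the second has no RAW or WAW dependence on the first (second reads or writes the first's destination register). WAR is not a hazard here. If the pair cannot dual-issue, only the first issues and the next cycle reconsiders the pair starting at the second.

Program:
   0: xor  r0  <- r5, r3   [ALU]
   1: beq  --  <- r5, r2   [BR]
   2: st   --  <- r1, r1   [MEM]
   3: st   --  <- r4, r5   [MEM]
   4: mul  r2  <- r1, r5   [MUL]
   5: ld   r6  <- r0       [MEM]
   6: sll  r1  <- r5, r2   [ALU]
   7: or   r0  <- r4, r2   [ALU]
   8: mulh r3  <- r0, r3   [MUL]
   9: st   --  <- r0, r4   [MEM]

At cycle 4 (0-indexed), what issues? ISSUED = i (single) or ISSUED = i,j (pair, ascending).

0. xor;beq @i0,i1  | dual
1. st @i2  | no-port MEM/MEM
2. st;mul @i3,i4  | dual
3. ld;sll @i5,i6  | dual
4. or @i7  | RAW r0
5. mulh;st @i8,i9  | dual

ISSUED = 7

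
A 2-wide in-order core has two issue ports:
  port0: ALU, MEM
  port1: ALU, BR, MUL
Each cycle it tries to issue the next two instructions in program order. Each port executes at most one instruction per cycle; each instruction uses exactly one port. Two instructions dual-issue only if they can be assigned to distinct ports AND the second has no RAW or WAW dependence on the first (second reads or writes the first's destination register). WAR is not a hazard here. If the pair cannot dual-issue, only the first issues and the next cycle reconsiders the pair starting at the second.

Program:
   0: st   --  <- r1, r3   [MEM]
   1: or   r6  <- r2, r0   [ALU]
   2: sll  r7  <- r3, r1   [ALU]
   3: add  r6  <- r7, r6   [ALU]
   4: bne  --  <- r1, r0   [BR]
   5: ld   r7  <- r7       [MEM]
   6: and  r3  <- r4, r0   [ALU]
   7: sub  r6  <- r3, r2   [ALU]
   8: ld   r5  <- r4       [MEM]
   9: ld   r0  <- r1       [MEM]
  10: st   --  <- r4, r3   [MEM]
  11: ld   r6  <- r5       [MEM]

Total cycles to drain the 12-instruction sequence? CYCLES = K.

CYCLES = 8

c0: i0,i1 st.MEM or.ALU  dual
c1: i2 sll.ALU  RAW r7
c2: i3,i4 add.ALU bne.BR  dual
c3: i5,i6 ld.MEM and.ALU  dual
c4: i7,i8 sub.ALU ld.MEM  dual
c5: i9 ld.MEM  no-port MEM/MEM
c6: i10 st.MEM  no-port MEM/MEM
c7: i11 ld.MEM  tail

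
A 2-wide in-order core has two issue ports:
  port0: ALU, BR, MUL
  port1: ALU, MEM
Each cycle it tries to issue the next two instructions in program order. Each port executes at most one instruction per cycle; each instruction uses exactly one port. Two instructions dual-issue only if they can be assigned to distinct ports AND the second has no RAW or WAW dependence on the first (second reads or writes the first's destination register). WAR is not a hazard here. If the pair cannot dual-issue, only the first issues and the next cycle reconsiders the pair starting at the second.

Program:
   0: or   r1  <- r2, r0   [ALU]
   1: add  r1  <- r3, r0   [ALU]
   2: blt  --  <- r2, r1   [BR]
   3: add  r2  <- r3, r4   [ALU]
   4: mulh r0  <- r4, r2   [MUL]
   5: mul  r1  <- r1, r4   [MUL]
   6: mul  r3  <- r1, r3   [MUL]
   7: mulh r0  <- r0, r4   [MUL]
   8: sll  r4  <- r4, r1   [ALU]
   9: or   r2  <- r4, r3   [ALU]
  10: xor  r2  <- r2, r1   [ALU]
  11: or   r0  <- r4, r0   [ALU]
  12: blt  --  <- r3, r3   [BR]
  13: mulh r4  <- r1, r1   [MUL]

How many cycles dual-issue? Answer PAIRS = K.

[0] i0  or.ALU  -- WAW r1
[1] i1  add.ALU  -- RAW r1
[2] i2,i3  blt.BR;add.ALU  -- dual
[3] i4  mulh.MUL  -- no-port MUL/MUL
[4] i5  mul.MUL  -- no-port MUL/MUL
[5] i6  mul.MUL  -- no-port MUL/MUL
[6] i7,i8  mulh.MUL;sll.ALU  -- dual
[7] i9  or.ALU  -- RAW+WAW r2
[8] i10,i11  xor.ALU;or.ALU  -- dual
[9] i12  blt.BR  -- no-port BR/MUL
[10] i13  mulh.MUL  -- tail

PAIRS = 3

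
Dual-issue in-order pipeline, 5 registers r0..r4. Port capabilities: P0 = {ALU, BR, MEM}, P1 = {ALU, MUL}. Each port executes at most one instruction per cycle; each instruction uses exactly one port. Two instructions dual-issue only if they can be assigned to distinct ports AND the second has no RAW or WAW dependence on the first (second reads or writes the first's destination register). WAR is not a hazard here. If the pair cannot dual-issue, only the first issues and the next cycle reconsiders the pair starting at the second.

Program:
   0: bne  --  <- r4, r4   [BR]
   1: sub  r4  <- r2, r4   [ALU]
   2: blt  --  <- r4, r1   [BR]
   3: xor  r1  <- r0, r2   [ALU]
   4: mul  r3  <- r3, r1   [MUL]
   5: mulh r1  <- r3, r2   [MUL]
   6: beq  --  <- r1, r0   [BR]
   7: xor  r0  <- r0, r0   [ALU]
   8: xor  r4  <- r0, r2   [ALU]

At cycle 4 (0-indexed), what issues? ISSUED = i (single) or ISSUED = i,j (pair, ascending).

ISSUED = 6,7

[0] i0,i1  bne.BR+sub.ALU  -- dual
[1] i2,i3  blt.BR+xor.ALU  -- dual
[2] i4  mul.MUL  -- no-port MUL/MUL
[3] i5  mulh.MUL  -- RAW r1
[4] i6,i7  beq.BR+xor.ALU  -- dual
[5] i8  xor.ALU  -- tail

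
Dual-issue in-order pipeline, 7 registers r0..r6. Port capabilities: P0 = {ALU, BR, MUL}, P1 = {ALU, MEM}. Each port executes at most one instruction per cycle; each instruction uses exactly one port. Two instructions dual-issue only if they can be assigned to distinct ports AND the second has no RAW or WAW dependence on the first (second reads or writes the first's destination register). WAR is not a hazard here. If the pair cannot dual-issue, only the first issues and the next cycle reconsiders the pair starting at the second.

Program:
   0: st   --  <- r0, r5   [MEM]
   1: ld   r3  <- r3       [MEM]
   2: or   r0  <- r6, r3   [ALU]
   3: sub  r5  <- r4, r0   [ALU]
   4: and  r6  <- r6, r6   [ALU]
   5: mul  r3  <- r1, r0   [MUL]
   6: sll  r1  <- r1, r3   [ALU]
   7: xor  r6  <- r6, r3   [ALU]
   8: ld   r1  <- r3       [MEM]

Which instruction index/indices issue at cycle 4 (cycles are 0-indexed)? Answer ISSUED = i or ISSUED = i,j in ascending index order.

c0: i0 st  no-port MEM/MEM
c1: i1 ld  RAW r3
c2: i2 or  RAW r0
c3: i3,i4 sub+and  pair
c4: i5 mul  RAW r3
c5: i6,i7 sll+xor  pair
c6: i8 ld  tail

ISSUED = 5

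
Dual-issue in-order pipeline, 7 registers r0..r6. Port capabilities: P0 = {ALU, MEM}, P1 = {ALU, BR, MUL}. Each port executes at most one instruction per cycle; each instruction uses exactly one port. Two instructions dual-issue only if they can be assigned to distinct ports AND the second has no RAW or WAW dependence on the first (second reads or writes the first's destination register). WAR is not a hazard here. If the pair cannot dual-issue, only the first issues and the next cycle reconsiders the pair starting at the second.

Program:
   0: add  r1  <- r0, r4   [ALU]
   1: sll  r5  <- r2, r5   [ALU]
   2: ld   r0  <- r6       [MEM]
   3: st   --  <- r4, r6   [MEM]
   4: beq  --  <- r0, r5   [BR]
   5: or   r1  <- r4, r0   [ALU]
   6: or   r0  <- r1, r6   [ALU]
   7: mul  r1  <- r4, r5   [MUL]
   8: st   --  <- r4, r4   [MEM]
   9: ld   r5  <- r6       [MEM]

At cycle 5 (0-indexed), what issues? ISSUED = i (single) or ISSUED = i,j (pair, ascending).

ISSUED = 8

t=0 i0&i1:add.ALU;sll.ALU ; pair
t=1 i2:ld.MEM ; no-port MEM/MEM
t=2 i3&i4:st.MEM;beq.BR ; pair
t=3 i5:or.ALU ; RAW r1
t=4 i6&i7:or.ALU;mul.MUL ; pair
t=5 i8:st.MEM ; no-port MEM/MEM
t=6 i9:ld.MEM ; tail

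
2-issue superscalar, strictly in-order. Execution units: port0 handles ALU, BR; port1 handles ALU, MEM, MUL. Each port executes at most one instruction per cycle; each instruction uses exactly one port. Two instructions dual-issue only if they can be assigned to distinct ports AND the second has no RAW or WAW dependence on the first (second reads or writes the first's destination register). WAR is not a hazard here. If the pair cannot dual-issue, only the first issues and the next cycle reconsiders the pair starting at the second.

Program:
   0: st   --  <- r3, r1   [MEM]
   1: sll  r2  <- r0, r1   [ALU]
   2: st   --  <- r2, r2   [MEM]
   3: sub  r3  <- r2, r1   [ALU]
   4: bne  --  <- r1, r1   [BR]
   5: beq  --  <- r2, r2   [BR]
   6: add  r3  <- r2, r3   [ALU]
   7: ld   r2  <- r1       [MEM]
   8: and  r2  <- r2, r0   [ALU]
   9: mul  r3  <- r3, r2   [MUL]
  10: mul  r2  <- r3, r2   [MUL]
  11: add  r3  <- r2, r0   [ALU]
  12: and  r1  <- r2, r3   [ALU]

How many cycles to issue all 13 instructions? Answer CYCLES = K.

#0 head=0: st sll i0,i1 2-wide
#1 head=2: st sub i2,i3 2-wide
#2 head=4: bne i4 no-port BR/BR
#3 head=5: beq add i5,i6 2-wide
#4 head=7: ld i7 RAW+WAW r2
#5 head=8: and i8 RAW r2
#6 head=9: mul i9 no-port MUL/MUL
#7 head=10: mul i10 RAW r2
#8 head=11: add i11 RAW r3
#9 head=12: and i12 tail

CYCLES = 10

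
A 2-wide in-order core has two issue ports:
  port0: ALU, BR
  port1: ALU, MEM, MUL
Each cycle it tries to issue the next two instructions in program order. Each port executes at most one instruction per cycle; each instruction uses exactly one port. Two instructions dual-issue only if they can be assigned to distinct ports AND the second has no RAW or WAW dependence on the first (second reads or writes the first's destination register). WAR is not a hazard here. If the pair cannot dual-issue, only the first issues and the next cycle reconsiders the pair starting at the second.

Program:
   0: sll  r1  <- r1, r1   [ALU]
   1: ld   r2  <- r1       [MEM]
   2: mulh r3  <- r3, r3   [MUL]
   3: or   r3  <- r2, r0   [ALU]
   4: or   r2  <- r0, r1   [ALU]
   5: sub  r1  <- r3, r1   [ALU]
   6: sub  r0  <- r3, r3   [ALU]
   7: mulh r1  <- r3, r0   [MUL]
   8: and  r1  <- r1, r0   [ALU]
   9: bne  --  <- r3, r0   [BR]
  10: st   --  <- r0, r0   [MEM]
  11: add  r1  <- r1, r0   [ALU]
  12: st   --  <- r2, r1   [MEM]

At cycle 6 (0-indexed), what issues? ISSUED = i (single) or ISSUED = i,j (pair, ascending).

ISSUED = 8,9

c0: i0 sll.ALU  RAW r1
c1: i1 ld.MEM  no-port MEM/MUL
c2: i2 mulh.MUL  WAW r3
c3: i3,i4 or.ALU or.ALU  2-wide
c4: i5,i6 sub.ALU sub.ALU  2-wide
c5: i7 mulh.MUL  RAW+WAW r1
c6: i8,i9 and.ALU bne.BR  2-wide
c7: i10,i11 st.MEM add.ALU  2-wide
c8: i12 st.MEM  tail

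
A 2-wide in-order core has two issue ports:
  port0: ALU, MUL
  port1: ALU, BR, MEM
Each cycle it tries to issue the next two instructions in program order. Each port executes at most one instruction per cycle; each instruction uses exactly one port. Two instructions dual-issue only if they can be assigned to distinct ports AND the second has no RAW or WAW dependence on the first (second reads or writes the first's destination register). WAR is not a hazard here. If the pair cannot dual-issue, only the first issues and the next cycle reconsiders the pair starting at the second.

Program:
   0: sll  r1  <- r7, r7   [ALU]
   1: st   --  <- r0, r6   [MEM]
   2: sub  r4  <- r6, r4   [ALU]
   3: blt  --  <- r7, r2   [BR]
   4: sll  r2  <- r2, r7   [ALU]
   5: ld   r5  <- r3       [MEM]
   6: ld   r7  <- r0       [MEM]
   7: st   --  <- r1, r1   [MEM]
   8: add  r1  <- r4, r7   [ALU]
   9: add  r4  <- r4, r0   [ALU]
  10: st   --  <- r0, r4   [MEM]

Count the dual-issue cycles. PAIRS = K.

  cy0 -> i0/i1 (sll+st) dual
  cy1 -> i2/i3 (sub+blt) dual
  cy2 -> i4/i5 (sll+ld) dual
  cy3 -> i6 (ld) no-port MEM/MEM
  cy4 -> i7/i8 (st+add) dual
  cy5 -> i9 (add) RAW r4
  cy6 -> i10 (st) tail

PAIRS = 4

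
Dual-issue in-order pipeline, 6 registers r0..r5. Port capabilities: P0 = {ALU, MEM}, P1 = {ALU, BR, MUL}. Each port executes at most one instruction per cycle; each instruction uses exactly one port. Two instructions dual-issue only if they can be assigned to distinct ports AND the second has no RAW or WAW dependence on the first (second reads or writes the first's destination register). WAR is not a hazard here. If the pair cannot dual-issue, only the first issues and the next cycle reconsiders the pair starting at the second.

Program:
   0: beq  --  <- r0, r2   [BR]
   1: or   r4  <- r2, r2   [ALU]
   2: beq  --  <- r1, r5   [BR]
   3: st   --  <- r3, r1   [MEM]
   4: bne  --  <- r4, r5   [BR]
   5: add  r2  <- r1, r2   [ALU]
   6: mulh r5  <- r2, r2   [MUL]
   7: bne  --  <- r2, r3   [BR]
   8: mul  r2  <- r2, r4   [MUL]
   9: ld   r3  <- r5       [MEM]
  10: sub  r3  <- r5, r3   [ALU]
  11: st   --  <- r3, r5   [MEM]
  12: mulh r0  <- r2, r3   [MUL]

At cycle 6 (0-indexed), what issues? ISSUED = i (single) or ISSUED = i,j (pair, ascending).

[0] i0+i1  beq.BR+or.ALU  -- dual
[1] i2+i3  beq.BR+st.MEM  -- dual
[2] i4+i5  bne.BR+add.ALU  -- dual
[3] i6  mulh.MUL  -- no-port MUL/BR
[4] i7  bne.BR  -- no-port BR/MUL
[5] i8+i9  mul.MUL+ld.MEM  -- dual
[6] i10  sub.ALU  -- RAW r3
[7] i11+i12  st.MEM+mulh.MUL  -- dual

ISSUED = 10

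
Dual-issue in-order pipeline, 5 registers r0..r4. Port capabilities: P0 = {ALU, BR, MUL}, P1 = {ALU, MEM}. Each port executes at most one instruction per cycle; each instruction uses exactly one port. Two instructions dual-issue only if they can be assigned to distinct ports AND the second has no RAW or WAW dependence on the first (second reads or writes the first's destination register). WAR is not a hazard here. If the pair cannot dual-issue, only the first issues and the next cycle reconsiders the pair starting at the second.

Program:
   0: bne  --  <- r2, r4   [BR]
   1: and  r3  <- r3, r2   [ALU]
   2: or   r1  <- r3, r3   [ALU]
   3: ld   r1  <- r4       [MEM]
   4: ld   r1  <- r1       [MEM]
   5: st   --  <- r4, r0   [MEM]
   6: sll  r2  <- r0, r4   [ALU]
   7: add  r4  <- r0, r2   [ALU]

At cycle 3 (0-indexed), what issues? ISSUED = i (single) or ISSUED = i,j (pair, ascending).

ISSUED = 4

c0: i0/i1 bne.BR+and.ALU  2-wide
c1: i2 or.ALU  WAW r1
c2: i3 ld.MEM  no-port MEM/MEM
c3: i4 ld.MEM  no-port MEM/MEM
c4: i5/i6 st.MEM+sll.ALU  2-wide
c5: i7 add.ALU  tail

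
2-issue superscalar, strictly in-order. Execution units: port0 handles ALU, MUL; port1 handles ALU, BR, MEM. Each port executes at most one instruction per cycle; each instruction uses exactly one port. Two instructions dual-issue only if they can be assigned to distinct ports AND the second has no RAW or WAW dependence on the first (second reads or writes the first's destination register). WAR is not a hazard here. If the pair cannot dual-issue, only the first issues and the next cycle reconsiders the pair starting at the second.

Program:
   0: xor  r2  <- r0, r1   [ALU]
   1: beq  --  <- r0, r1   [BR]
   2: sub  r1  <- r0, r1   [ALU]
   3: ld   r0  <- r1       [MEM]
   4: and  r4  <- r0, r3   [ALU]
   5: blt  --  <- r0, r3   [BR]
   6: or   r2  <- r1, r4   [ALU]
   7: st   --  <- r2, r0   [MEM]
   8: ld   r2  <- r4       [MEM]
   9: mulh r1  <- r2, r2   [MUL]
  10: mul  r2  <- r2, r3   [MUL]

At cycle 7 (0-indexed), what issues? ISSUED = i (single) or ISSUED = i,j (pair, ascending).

c0: i0/i1 xor.ALU/beq.BR  dual
c1: i2 sub.ALU  RAW r1
c2: i3 ld.MEM  RAW r0
c3: i4/i5 and.ALU/blt.BR  dual
c4: i6 or.ALU  RAW r2
c5: i7 st.MEM  no-port MEM/MEM
c6: i8 ld.MEM  RAW r2
c7: i9 mulh.MUL  no-port MUL/MUL
c8: i10 mul.MUL  tail

ISSUED = 9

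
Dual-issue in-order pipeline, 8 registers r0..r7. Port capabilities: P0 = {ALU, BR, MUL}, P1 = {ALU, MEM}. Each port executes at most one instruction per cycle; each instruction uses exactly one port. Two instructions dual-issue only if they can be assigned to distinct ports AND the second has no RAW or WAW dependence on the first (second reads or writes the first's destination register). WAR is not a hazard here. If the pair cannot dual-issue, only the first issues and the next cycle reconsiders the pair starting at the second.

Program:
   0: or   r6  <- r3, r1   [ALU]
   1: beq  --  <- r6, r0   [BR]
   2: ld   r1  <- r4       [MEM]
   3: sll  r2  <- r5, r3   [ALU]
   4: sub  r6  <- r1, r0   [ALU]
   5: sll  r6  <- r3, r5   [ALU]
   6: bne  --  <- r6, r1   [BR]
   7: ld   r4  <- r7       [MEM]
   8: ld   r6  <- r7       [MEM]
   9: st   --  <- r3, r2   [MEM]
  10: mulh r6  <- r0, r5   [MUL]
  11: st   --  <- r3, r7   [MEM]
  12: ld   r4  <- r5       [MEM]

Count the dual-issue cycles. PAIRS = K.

t=0 i0:or ; RAW r6
t=1 i1,i2:beq+ld ; dual
t=2 i3,i4:sll+sub ; dual
t=3 i5:sll ; RAW r6
t=4 i6,i7:bne+ld ; dual
t=5 i8:ld ; no-port MEM/MEM
t=6 i9,i10:st+mulh ; dual
t=7 i11:st ; no-port MEM/MEM
t=8 i12:ld ; tail

PAIRS = 4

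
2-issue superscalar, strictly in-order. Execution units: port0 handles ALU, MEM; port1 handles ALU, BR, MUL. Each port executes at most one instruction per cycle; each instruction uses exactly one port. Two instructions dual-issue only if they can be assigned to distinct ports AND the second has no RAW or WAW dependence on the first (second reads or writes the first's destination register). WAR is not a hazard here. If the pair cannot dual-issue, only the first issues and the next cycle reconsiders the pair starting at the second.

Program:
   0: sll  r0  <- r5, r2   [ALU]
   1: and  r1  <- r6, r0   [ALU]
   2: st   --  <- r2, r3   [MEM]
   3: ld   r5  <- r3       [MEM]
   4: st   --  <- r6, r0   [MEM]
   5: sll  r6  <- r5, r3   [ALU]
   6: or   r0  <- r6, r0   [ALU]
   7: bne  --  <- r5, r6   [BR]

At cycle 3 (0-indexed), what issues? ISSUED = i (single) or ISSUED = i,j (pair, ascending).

  cy0 -> i0 (sll) RAW r0
  cy1 -> i1&i2 (and;st) dual
  cy2 -> i3 (ld) no-port MEM/MEM
  cy3 -> i4&i5 (st;sll) dual
  cy4 -> i6&i7 (or;bne) dual

ISSUED = 4,5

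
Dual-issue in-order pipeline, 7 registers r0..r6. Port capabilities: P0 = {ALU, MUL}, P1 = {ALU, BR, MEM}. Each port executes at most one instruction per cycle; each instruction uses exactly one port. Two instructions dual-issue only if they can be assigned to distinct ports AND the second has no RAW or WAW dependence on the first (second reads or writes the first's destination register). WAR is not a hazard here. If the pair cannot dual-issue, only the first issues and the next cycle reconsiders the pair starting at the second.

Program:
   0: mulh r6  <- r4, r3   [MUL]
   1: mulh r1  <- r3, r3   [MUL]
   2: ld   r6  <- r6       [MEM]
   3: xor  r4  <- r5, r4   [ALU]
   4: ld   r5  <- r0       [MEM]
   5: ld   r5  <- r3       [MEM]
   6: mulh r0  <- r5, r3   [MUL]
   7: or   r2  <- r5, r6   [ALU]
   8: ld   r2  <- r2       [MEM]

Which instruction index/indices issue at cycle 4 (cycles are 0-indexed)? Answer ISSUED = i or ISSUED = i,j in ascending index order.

  cy0 -> i0 (mulh.MUL) no-port MUL/MUL
  cy1 -> i1&i2 (mulh.MUL/ld.MEM) 2-wide
  cy2 -> i3&i4 (xor.ALU/ld.MEM) 2-wide
  cy3 -> i5 (ld.MEM) RAW r5
  cy4 -> i6&i7 (mulh.MUL/or.ALU) 2-wide
  cy5 -> i8 (ld.MEM) tail

ISSUED = 6,7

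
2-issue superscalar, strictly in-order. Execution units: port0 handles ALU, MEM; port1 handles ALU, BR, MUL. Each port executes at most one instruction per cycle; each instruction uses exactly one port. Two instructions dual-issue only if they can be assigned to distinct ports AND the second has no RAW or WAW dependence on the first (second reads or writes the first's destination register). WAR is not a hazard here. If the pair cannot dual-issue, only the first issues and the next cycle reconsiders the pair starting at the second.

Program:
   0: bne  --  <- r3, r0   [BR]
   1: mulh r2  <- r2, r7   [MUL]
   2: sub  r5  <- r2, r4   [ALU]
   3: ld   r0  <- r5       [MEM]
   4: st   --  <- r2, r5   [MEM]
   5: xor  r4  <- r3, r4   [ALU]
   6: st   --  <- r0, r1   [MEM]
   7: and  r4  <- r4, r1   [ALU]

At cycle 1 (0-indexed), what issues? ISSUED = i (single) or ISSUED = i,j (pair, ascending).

ISSUED = 1

[0] i0  bne  -- no-port BR/MUL
[1] i1  mulh  -- RAW r2
[2] i2  sub  -- RAW r5
[3] i3  ld  -- no-port MEM/MEM
[4] i4/i5  st;xor  -- pair
[5] i6/i7  st;and  -- pair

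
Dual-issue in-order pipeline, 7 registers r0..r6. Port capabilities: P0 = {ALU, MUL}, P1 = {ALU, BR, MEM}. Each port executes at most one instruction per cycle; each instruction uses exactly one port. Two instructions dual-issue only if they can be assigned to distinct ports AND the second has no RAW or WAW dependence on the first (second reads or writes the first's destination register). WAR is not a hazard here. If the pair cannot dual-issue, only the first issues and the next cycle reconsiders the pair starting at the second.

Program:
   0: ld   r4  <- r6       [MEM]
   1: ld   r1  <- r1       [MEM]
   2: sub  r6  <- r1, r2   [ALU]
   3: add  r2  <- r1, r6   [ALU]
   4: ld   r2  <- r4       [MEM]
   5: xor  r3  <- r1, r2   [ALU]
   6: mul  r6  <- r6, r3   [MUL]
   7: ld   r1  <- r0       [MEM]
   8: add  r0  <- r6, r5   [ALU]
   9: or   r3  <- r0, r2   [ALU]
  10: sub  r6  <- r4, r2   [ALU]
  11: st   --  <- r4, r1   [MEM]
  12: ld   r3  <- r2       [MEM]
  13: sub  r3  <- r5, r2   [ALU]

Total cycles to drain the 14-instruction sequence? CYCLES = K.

CYCLES = 12

  cy0 -> i0 (ld.MEM) no-port MEM/MEM
  cy1 -> i1 (ld.MEM) RAW r1
  cy2 -> i2 (sub.ALU) RAW r6
  cy3 -> i3 (add.ALU) WAW r2
  cy4 -> i4 (ld.MEM) RAW r2
  cy5 -> i5 (xor.ALU) RAW r3
  cy6 -> i6/i7 (mul.MUL/ld.MEM) 2-wide
  cy7 -> i8 (add.ALU) RAW r0
  cy8 -> i9/i10 (or.ALU/sub.ALU) 2-wide
  cy9 -> i11 (st.MEM) no-port MEM/MEM
  cy10 -> i12 (ld.MEM) WAW r3
  cy11 -> i13 (sub.ALU) tail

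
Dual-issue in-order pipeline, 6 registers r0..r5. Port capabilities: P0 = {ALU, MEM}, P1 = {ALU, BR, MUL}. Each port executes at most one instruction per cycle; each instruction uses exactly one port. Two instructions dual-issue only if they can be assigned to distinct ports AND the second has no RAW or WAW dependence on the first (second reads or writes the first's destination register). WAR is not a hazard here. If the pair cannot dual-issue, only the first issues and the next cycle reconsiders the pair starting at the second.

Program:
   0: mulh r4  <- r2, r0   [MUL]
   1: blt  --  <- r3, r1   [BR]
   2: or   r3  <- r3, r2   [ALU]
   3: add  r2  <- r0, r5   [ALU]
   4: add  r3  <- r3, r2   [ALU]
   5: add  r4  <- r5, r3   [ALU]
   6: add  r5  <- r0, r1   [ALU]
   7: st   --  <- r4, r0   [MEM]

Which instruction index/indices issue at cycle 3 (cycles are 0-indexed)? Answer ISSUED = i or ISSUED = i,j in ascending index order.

ISSUED = 4

  cy0 -> i0 (mulh.MUL) no-port MUL/BR
  cy1 -> i1&i2 (blt.BR;or.ALU) 2-wide
  cy2 -> i3 (add.ALU) RAW r2
  cy3 -> i4 (add.ALU) RAW r3
  cy4 -> i5&i6 (add.ALU;add.ALU) 2-wide
  cy5 -> i7 (st.MEM) tail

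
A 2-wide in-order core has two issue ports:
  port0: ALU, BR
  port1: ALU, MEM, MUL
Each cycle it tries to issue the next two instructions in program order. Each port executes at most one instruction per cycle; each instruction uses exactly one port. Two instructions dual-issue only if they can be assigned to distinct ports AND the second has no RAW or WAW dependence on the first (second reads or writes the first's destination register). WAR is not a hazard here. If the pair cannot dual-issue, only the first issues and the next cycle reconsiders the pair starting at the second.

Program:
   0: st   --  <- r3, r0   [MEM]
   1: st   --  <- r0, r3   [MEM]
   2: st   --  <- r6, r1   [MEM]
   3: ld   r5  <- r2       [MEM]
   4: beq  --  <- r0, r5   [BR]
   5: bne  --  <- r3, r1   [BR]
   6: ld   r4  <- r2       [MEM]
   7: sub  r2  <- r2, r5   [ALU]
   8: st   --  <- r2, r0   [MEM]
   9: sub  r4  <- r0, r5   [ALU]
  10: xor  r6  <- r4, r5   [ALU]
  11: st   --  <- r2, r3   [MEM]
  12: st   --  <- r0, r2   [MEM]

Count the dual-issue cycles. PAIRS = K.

PAIRS = 3

[0] i0  st.MEM  -- no-port MEM/MEM
[1] i1  st.MEM  -- no-port MEM/MEM
[2] i2  st.MEM  -- no-port MEM/MEM
[3] i3  ld.MEM  -- RAW r5
[4] i4  beq.BR  -- no-port BR/BR
[5] i5&i6  bne.BR ld.MEM  -- 2-wide
[6] i7  sub.ALU  -- RAW r2
[7] i8&i9  st.MEM sub.ALU  -- 2-wide
[8] i10&i11  xor.ALU st.MEM  -- 2-wide
[9] i12  st.MEM  -- tail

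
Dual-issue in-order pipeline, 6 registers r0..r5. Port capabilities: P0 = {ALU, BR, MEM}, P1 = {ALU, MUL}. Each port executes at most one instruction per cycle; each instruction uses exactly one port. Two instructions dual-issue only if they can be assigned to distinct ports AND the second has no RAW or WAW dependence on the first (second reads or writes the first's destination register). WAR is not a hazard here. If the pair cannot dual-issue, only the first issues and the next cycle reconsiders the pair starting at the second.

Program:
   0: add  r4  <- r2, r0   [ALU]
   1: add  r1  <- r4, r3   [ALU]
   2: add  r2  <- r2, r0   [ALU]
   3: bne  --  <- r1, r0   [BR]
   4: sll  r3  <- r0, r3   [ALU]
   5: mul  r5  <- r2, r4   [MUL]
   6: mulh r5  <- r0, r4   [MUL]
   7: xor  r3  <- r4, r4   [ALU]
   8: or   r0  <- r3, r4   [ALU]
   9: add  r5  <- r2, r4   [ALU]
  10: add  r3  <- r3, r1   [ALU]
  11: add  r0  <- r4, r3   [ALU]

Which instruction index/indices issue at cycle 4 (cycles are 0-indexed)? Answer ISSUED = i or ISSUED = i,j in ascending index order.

0. add.ALU @i0  | RAW r4
1. add.ALU add.ALU @i1,i2  | dual
2. bne.BR sll.ALU @i3,i4  | dual
3. mul.MUL @i5  | no-port MUL/MUL
4. mulh.MUL xor.ALU @i6,i7  | dual
5. or.ALU add.ALU @i8,i9  | dual
6. add.ALU @i10  | RAW r3
7. add.ALU @i11  | tail

ISSUED = 6,7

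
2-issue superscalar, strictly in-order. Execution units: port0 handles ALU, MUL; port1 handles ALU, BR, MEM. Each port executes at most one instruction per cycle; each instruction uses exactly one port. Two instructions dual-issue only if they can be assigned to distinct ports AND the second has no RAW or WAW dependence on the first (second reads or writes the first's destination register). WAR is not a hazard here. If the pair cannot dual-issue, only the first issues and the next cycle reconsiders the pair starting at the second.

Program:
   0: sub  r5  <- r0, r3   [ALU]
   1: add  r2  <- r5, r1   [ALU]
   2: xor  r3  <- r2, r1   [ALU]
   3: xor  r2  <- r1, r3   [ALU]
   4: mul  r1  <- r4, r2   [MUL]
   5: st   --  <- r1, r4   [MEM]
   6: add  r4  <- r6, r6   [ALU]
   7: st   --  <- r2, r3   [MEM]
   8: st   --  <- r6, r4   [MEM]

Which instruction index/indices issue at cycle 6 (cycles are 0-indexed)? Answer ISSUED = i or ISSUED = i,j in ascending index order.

ISSUED = 7

t=0 i0:sub ; RAW r5
t=1 i1:add ; RAW r2
t=2 i2:xor ; RAW r3
t=3 i3:xor ; RAW r2
t=4 i4:mul ; RAW r1
t=5 i5&i6:st/add ; dual
t=6 i7:st ; no-port MEM/MEM
t=7 i8:st ; tail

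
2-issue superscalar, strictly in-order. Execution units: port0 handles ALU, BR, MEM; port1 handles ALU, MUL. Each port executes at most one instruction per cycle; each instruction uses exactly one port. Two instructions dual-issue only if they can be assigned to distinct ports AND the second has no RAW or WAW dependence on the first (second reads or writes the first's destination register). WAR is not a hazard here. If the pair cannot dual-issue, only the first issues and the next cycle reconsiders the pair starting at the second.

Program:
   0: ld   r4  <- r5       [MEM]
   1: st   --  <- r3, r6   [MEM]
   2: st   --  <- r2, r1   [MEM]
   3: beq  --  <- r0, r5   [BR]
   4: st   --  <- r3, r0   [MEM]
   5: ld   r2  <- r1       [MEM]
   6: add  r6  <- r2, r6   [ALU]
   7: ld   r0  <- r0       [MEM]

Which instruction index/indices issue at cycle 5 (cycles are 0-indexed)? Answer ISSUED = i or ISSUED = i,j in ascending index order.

#0 head=0: ld i0 no-port MEM/MEM
#1 head=1: st i1 no-port MEM/MEM
#2 head=2: st i2 no-port MEM/BR
#3 head=3: beq i3 no-port BR/MEM
#4 head=4: st i4 no-port MEM/MEM
#5 head=5: ld i5 RAW r2
#6 head=6: add ld i6/i7 pair

ISSUED = 5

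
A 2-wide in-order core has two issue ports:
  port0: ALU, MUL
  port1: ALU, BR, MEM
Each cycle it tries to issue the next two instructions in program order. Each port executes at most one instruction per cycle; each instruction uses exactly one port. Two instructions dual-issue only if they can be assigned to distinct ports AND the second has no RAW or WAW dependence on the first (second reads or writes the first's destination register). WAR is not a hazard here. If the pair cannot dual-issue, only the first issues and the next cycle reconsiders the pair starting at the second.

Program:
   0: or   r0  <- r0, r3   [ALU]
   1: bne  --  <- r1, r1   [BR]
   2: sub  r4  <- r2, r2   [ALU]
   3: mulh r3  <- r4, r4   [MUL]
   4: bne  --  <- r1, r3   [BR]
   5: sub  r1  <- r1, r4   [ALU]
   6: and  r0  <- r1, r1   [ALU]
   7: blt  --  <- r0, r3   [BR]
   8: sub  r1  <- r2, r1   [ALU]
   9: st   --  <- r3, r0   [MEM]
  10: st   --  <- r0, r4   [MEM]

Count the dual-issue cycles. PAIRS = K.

PAIRS = 3

[0] i0&i1  or.ALU+bne.BR  -- dual
[1] i2  sub.ALU  -- RAW r4
[2] i3  mulh.MUL  -- RAW r3
[3] i4&i5  bne.BR+sub.ALU  -- dual
[4] i6  and.ALU  -- RAW r0
[5] i7&i8  blt.BR+sub.ALU  -- dual
[6] i9  st.MEM  -- no-port MEM/MEM
[7] i10  st.MEM  -- tail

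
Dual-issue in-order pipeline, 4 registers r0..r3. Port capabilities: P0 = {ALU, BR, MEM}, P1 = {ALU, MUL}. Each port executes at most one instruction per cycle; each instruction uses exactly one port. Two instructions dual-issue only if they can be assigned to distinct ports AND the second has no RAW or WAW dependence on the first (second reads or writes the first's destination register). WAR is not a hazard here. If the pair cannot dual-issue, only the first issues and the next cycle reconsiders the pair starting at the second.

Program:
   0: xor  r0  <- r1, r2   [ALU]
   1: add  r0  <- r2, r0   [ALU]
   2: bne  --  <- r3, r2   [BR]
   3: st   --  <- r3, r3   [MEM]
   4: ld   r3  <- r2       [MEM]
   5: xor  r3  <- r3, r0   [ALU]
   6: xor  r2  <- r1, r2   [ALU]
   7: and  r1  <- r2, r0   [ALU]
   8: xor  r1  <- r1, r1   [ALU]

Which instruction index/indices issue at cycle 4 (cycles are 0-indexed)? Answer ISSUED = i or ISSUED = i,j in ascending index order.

t=0 i0:xor ; RAW+WAW r0
t=1 i1/i2:add/bne ; pair
t=2 i3:st ; no-port MEM/MEM
t=3 i4:ld ; RAW+WAW r3
t=4 i5/i6:xor/xor ; pair
t=5 i7:and ; RAW+WAW r1
t=6 i8:xor ; tail

ISSUED = 5,6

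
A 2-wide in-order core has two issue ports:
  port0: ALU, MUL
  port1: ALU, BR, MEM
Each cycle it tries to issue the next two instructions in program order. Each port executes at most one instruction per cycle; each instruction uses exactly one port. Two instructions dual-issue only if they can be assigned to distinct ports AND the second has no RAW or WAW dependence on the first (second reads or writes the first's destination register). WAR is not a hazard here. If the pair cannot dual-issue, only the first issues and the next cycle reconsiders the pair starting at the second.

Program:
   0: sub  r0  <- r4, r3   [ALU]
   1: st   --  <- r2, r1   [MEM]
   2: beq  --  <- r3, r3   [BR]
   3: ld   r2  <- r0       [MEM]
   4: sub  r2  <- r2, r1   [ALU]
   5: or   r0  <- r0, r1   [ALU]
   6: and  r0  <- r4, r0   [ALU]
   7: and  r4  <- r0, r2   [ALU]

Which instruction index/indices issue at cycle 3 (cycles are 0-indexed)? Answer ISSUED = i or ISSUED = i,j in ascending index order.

ISSUED = 4,5

#0 head=0: sub.ALU+st.MEM i0/i1 2-wide
#1 head=2: beq.BR i2 no-port BR/MEM
#2 head=3: ld.MEM i3 RAW+WAW r2
#3 head=4: sub.ALU+or.ALU i4/i5 2-wide
#4 head=6: and.ALU i6 RAW r0
#5 head=7: and.ALU i7 tail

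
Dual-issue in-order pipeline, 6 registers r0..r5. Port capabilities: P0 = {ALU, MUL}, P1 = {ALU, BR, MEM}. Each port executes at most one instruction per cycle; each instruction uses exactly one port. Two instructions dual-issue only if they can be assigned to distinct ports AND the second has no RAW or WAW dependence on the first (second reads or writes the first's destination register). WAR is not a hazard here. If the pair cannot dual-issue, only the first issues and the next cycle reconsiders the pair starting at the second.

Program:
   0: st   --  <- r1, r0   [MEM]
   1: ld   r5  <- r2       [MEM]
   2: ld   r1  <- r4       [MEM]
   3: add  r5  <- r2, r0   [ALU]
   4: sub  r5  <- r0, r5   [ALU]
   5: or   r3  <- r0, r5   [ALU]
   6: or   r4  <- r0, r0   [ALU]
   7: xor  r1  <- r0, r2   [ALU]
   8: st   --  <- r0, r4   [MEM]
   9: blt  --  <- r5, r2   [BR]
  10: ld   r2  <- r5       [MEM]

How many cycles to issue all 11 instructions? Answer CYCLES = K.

0. st @i0  | no-port MEM/MEM
1. ld @i1  | no-port MEM/MEM
2. ld;add @i2+i3  | dual
3. sub @i4  | RAW r5
4. or;or @i5+i6  | dual
5. xor;st @i7+i8  | dual
6. blt @i9  | no-port BR/MEM
7. ld @i10  | tail

CYCLES = 8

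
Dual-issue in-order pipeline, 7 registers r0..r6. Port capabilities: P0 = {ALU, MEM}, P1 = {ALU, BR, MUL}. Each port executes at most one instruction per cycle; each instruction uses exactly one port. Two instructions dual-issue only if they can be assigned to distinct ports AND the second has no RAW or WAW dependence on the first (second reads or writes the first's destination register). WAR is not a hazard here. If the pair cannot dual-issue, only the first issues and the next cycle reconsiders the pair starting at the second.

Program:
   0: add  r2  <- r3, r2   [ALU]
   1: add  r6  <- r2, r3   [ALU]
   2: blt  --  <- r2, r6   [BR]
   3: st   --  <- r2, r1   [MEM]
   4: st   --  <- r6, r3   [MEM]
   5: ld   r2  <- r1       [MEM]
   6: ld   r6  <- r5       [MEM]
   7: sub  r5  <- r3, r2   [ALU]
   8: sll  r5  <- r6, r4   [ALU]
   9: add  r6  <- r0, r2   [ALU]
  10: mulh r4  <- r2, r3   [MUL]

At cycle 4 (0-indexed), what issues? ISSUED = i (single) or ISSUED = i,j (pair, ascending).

t=0 i0:add ; RAW r2
t=1 i1:add ; RAW r6
t=2 i2&i3:blt+st ; dual
t=3 i4:st ; no-port MEM/MEM
t=4 i5:ld ; no-port MEM/MEM
t=5 i6&i7:ld+sub ; dual
t=6 i8&i9:sll+add ; dual
t=7 i10:mulh ; tail

ISSUED = 5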